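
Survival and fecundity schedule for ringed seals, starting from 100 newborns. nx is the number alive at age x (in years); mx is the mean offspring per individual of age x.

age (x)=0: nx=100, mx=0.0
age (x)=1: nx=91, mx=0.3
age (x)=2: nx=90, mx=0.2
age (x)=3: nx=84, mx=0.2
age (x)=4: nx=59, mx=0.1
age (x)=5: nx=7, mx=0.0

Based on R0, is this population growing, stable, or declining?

declining

lx = nx/n0 = nx/100: 1, 0.91, 0.9, 0.84, 0.59, 0.07
R0 = Σ lx·mx = 0 + 0.273 + 0.18 + 0.168 + 0.059 + 0 = 0.68
R0 < 1, so the population is declining.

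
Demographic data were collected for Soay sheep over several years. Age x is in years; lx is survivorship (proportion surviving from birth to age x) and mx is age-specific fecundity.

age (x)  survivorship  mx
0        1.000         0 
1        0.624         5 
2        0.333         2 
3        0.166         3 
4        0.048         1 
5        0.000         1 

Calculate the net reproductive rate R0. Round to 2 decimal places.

lx·mx by age: 0, 3.12, 0.666, 0.498, 0.048, 0
R0 = Σ lx·mx = 4.332 → 4.33

4.33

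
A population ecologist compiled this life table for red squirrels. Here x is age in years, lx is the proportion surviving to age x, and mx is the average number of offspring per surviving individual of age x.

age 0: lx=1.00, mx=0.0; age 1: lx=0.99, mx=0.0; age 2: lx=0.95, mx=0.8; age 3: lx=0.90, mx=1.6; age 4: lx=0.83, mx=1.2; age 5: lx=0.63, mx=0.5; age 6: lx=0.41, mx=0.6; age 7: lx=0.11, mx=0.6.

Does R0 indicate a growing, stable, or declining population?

R0 = Σ lx·mx = 0 + 0 + 0.76 + 1.44 + 0.996 + 0.315 + 0.246 + 0.066 = 3.823
R0 > 1, so the population is growing.

growing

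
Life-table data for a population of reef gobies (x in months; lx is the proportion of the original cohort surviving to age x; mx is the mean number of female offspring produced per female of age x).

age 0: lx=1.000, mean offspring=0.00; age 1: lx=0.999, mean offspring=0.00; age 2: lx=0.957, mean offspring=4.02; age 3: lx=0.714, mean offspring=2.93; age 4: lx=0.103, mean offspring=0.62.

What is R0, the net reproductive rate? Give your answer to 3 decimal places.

lx·mx by age: 0, 0, 3.84714, 2.09202, 0.06386
R0 = Σ lx·mx = 6.00302 → 6.003

6.003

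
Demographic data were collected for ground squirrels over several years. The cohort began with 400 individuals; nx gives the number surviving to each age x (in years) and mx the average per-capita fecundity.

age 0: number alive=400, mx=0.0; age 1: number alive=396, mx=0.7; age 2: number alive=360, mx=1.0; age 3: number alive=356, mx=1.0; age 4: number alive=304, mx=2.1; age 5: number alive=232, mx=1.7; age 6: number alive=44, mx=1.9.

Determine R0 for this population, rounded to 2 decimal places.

lx = nx/n0 = nx/400: 1, 0.99, 0.9, 0.89, 0.76, 0.58, 0.11
lx·mx by age: 0, 0.693, 0.9, 0.89, 1.596, 0.986, 0.209
R0 = Σ lx·mx = 5.274 → 5.27

5.27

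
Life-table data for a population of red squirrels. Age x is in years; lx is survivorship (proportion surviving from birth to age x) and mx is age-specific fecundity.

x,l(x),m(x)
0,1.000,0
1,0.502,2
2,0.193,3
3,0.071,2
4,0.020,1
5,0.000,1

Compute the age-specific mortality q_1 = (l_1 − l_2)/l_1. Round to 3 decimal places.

q_1 = (l_1 − l_2) / l_1 = (0.502 − 0.193) / 0.502
     = 0.309 / 0.502 = 0.615538… → 0.616

0.616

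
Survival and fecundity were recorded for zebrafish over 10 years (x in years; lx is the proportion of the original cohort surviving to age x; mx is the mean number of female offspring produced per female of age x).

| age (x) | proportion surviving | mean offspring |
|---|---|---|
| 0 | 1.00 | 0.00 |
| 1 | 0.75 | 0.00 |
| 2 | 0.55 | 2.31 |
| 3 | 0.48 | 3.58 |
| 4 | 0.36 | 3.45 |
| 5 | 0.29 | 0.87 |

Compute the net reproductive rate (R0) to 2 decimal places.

4.48

lx·mx by age: 0, 0, 1.2705, 1.7184, 1.242, 0.2523
R0 = Σ lx·mx = 4.4832 → 4.48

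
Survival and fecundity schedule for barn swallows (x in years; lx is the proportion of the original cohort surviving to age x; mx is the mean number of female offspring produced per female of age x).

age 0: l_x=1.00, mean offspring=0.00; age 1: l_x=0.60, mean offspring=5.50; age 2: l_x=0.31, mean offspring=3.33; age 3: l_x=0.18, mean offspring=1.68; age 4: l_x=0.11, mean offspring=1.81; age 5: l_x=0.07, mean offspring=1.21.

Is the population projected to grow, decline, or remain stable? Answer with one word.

growing

R0 = Σ lx·mx = 0 + 3.3 + 1.0323 + 0.3024 + 0.1991 + 0.0847 = 4.9185
R0 > 1, so the population is growing.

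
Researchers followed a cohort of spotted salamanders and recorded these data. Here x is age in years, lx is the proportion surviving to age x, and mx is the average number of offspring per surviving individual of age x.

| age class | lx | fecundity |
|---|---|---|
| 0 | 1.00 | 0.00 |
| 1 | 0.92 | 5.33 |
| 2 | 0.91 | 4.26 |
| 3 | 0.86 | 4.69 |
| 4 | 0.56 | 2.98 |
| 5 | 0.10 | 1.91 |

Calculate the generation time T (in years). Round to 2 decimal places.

2.21

lx·mx: 0, 4.9036, 3.8766, 4.0334, 1.6688, 0.191 → R0 = 14.6734
x·lx·mx: 0, 4.9036, 7.7532, 12.1002, 6.6752, 0.955 → Σ = 32.3872
T = 32.3872 / 14.6734 = 2.207205… → 2.21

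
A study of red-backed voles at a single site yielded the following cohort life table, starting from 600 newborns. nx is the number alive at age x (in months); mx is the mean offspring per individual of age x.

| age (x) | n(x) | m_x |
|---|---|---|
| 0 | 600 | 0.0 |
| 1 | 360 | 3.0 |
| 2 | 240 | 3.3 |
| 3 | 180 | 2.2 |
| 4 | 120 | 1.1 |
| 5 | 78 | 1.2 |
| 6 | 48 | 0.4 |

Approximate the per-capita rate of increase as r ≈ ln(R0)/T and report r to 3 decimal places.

0.725

lx = nx/n0 = nx/600: 1, 0.6, 0.4, 0.3, 0.2, 0.13, 0.08
R0 = Σ lx·mx = 0 + 1.8 + 1.32 + 0.66 + 0.22 + 0.156 + 0.032 = 4.188
Σ x·lx·mx = 8.272; T = 8.272/4.188 = 1.97517…
r ≈ ln(R0)/T = ln(4.188)/1.97517… = 0.72511… → 0.725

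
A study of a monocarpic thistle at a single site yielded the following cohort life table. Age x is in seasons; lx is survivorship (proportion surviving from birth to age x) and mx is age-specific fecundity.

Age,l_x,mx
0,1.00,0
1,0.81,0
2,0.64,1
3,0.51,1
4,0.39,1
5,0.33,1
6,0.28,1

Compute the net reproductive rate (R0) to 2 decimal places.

lx·mx by age: 0, 0, 0.64, 0.51, 0.39, 0.33, 0.28
R0 = Σ lx·mx = 2.15 → 2.15

2.15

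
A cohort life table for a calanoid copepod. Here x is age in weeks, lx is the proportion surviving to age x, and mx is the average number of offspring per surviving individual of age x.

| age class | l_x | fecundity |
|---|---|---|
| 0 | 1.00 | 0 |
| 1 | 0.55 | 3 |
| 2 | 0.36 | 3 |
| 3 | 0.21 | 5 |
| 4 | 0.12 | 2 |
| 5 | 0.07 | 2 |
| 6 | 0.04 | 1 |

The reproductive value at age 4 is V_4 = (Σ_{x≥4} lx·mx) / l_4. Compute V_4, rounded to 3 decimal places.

3.500

lx·mx for x ≥ 4: 0.24, 0.14, 0.04 → sum = 0.42
V_4 = 0.42 / l_4 = 0.42 / 0.12 = 3.5 → 3.500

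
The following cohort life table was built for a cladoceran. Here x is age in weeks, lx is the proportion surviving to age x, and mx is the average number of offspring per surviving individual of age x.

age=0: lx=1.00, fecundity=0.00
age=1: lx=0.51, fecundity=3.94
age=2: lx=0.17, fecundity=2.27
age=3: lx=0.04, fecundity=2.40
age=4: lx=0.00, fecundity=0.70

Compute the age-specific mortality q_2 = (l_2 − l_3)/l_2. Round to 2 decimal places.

0.76

q_2 = (l_2 − l_3) / l_2 = (0.17 − 0.04) / 0.17
     = 0.13 / 0.17 = 0.764706… → 0.76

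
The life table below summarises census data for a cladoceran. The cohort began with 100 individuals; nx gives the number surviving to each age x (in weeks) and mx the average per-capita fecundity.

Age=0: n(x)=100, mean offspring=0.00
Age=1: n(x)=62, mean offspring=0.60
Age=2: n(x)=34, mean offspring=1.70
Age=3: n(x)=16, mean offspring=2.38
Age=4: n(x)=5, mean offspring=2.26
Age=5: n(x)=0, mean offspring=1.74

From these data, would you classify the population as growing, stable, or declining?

growing

lx = nx/n0 = nx/100: 1, 0.62, 0.34, 0.16, 0.05, 0
R0 = Σ lx·mx = 0 + 0.372 + 0.578 + 0.3808 + 0.113 + 0 = 1.4438
R0 > 1, so the population is growing.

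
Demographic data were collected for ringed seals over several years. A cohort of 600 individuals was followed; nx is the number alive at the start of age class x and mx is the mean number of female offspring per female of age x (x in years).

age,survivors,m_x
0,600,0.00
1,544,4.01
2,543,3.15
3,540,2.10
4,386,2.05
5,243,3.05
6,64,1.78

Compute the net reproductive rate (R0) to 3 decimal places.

lx = nx/n0 = nx/600: 1, 0.90667…, 0.905, 0.9, 0.64333…, 0.405, 0.10667…
lx·mx by age: 0, 3.635733…, 2.85075, 1.89, 1.318833…, 1.23525, 0.189867…
R0 = Σ lx·mx = 11.120433… → 11.120

11.120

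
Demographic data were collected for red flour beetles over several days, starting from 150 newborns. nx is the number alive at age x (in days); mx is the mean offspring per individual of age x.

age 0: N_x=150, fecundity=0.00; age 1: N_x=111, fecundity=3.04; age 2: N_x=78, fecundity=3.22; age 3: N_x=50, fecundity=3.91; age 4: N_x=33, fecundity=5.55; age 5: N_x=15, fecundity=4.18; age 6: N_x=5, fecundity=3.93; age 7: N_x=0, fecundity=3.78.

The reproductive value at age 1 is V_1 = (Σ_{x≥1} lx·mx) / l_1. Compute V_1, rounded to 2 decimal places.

lx = nx/n0 = nx/150: 1, 0.74, 0.52, 0.33333…, 0.22, 0.1, 0.03333…, 0
lx·mx for x ≥ 1: 2.2496, 1.6744, 1.303333…, 1.221, 0.418, 0.131…, 0 → sum = 6.997333…
V_1 = 6.997333… / l_1 = 6.997333… / 0.74 = 9.455856… → 9.46

9.46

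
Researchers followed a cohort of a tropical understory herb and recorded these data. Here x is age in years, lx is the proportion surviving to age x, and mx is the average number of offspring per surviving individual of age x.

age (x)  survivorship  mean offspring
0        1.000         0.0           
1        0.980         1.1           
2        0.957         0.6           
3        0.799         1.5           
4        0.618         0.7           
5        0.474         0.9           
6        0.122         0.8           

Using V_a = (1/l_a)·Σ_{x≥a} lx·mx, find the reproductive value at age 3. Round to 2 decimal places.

lx·mx for x ≥ 3: 1.1985, 0.4326, 0.4266, 0.0976 → sum = 2.1553
V_3 = 2.1553 / l_3 = 2.1553 / 0.799 = 2.697497… → 2.70

2.70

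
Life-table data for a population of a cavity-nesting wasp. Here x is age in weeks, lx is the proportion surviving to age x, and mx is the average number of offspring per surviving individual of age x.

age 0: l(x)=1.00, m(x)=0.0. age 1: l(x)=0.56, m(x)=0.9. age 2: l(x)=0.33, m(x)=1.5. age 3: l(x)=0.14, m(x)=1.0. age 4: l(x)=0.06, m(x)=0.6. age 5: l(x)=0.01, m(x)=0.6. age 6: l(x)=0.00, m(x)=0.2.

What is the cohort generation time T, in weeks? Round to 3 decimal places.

lx·mx: 0, 0.504, 0.495, 0.14, 0.036, 0.006, 0 → R0 = 1.181
x·lx·mx: 0, 0.504, 0.99, 0.42, 0.144, 0.03, 0 → Σ = 2.088
T = 2.088 / 1.181 = 1.767993… → 1.768

1.768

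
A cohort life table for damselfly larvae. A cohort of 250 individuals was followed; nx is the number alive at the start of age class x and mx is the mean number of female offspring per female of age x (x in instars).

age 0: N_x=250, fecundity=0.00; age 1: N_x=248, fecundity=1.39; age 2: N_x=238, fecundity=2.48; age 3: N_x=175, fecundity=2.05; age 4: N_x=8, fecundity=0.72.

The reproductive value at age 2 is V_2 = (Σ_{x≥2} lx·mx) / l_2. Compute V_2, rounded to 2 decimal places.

lx = nx/n0 = nx/250: 1, 0.992, 0.952, 0.7, 0.032
lx·mx for x ≥ 2: 2.36096, 1.435, 0.02304 → sum = 3.819
V_2 = 3.819 / l_2 = 3.819 / 0.952 = 4.011555… → 4.01

4.01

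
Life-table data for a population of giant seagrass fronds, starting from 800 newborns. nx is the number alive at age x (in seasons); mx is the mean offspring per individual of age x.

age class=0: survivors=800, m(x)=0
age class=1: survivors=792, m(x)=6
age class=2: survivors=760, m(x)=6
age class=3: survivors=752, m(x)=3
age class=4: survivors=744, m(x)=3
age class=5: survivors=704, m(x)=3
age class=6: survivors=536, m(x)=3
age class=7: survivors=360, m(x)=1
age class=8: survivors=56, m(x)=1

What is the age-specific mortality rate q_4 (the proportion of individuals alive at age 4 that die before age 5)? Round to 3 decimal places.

lx = nx/n0 = nx/800: 1, 0.99, 0.95, 0.94, 0.93, 0.88, 0.67, 0.45, 0.07
q_4 = (l_4 − l_5) / l_4 = (0.93 − 0.88) / 0.93
     = 0.05 / 0.93 = 0.053763… → 0.054

0.054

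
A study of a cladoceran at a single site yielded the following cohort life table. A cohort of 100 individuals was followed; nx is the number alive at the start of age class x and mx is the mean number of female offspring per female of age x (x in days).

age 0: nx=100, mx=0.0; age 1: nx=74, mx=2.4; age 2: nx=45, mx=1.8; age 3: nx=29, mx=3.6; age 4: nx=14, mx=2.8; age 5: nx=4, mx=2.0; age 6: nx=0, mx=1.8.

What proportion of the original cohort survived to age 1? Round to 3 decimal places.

0.740

l_1 = n_1/n_0 = 74/100 = 0.74 → 0.740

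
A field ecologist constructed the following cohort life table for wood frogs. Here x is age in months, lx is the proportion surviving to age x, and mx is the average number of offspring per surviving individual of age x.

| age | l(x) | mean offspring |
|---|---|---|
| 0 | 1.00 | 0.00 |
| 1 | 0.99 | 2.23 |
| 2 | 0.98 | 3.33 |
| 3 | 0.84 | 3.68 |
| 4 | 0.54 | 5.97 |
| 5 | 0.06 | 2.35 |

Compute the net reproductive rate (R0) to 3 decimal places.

11.927

lx·mx by age: 0, 2.2077, 3.2634, 3.0912, 3.2238, 0.141
R0 = Σ lx·mx = 11.9271 → 11.927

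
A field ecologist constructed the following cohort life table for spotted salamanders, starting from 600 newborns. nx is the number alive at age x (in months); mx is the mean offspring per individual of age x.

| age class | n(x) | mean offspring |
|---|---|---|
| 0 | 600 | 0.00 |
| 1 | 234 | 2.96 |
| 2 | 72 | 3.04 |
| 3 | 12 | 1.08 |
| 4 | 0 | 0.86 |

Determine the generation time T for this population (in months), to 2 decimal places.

lx = nx/n0 = nx/600: 1, 0.39, 0.12, 0.02, 0
lx·mx: 0, 1.1544, 0.3648, 0.0216, 0 → R0 = 1.5408
x·lx·mx: 0, 1.1544, 0.7296, 0.0648, 0 → Σ = 1.9488
T = 1.9488 / 1.5408 = 1.264798… → 1.26

1.26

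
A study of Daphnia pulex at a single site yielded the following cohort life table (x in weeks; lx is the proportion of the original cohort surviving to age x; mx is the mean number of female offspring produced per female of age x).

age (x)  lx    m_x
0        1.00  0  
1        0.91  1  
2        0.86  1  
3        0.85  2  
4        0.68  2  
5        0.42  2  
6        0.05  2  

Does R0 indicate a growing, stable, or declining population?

growing

R0 = Σ lx·mx = 0 + 0.91 + 0.86 + 1.7 + 1.36 + 0.84 + 0.1 = 5.77
R0 > 1, so the population is growing.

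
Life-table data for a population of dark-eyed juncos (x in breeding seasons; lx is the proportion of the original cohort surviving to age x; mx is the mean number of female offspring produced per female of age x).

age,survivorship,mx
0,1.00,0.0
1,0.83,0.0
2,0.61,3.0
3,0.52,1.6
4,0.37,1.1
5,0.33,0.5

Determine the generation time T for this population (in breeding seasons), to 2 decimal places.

lx·mx: 0, 0, 1.83, 0.832, 0.407, 0.165 → R0 = 3.234
x·lx·mx: 0, 0, 3.66, 2.496, 1.628, 0.825 → Σ = 8.609
T = 8.609 / 3.234 = 2.662028… → 2.66

2.66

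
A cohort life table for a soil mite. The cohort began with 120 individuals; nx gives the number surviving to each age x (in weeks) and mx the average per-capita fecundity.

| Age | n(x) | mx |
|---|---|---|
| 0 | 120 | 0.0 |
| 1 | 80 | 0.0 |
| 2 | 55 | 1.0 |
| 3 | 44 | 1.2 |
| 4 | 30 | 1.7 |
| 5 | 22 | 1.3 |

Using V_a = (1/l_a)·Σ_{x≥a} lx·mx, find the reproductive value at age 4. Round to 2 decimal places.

2.65

lx = nx/n0 = nx/120: 1, 0.66667…, 0.45833…, 0.36667…, 0.25, 0.18333…
lx·mx for x ≥ 4: 0.425, 0.238333… → sum = 0.663333…
V_4 = 0.663333… / l_4 = 0.663333… / 0.25 = 2.653333… → 2.65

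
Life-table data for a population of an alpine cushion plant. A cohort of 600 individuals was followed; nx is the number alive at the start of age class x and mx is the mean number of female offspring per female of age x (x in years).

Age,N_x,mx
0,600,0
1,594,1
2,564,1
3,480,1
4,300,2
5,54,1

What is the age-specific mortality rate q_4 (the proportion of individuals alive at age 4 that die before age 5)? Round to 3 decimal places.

0.820

lx = nx/n0 = nx/600: 1, 0.99, 0.94, 0.8, 0.5, 0.09
q_4 = (l_4 − l_5) / l_4 = (0.5 − 0.09) / 0.5
     = 0.41 / 0.5 = 0.82 → 0.820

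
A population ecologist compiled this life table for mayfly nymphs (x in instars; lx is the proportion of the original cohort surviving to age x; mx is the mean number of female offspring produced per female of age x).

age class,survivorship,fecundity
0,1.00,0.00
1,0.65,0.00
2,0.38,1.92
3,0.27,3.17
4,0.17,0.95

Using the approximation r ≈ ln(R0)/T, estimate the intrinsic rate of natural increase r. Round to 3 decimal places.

0.209

R0 = Σ lx·mx = 0 + 0 + 0.7296 + 0.8559 + 0.1615 = 1.747
Σ x·lx·mx = 4.6729; T = 4.6729/1.747 = 2.67481…
r ≈ ln(R0)/T = ln(1.747)/2.67481… = 0.20858… → 0.209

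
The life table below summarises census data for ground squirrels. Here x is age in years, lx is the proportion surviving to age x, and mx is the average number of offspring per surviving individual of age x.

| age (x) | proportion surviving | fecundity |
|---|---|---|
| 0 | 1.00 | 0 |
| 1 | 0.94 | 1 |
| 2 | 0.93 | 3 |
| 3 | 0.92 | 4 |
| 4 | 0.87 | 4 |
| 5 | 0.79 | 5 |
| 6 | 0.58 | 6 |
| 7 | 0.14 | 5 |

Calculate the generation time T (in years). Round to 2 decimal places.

4.05

lx·mx: 0, 0.94, 2.79, 3.68, 3.48, 3.95, 3.48, 0.7 → R0 = 19.02
x·lx·mx: 0, 0.94, 5.58, 11.04, 13.92, 19.75, 20.88, 4.9 → Σ = 77.01
T = 77.01 / 19.02 = 4.048896… → 4.05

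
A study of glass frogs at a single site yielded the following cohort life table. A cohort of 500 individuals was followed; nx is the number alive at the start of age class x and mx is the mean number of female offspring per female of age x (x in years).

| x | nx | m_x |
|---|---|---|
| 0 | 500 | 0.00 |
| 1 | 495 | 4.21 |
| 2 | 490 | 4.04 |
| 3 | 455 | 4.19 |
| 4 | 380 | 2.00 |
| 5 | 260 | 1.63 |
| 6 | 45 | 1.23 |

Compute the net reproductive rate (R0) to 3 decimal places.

14.418

lx = nx/n0 = nx/500: 1, 0.99, 0.98, 0.91, 0.76, 0.52, 0.09
lx·mx by age: 0, 4.1679, 3.9592, 3.8129, 1.52, 0.8476, 0.1107
R0 = Σ lx·mx = 14.4183 → 14.418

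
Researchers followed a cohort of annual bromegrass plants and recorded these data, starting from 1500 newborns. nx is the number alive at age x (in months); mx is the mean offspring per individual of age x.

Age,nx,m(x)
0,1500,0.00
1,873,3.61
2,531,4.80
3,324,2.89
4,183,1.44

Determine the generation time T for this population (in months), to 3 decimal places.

lx = nx/n0 = nx/1500: 1, 0.582, 0.354, 0.216, 0.122
lx·mx: 0, 2.10102, 1.6992, 0.62424, 0.17568 → R0 = 4.60014
x·lx·mx: 0, 2.10102, 3.3984, 1.87272, 0.70272 → Σ = 8.07486
T = 8.07486 / 4.60014 = 1.755351… → 1.755

1.755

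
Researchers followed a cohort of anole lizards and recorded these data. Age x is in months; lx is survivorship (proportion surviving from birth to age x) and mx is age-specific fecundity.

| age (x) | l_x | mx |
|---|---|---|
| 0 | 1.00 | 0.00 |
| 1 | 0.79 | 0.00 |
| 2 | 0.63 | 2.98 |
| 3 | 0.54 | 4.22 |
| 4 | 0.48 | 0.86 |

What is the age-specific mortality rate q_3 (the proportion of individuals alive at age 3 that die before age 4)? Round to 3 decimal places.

q_3 = (l_3 − l_4) / l_3 = (0.54 − 0.48) / 0.54
     = 0.06 / 0.54 = 0.111111… → 0.111

0.111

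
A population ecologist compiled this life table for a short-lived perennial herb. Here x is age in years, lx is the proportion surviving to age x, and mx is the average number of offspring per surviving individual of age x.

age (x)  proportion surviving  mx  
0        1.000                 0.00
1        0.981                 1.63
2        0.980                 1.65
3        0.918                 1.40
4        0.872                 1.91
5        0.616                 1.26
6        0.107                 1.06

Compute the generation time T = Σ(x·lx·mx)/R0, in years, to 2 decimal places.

lx·mx: 0, 1.59903, 1.617, 1.2852, 1.66552, 0.77616, 0.11342 → R0 = 7.05633
x·lx·mx: 0, 1.59903, 3.234, 3.8556, 6.66208, 3.8808, 0.68052 → Σ = 19.91203
T = 19.91203 / 7.05633 = 2.821868… → 2.82

2.82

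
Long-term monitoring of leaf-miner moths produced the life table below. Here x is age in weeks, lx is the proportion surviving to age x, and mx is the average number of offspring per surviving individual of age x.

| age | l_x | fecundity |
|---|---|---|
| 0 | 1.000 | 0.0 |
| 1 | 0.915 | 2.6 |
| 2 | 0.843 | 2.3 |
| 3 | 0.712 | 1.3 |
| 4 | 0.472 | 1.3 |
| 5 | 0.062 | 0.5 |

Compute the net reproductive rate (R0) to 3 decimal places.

5.888

lx·mx by age: 0, 2.379, 1.9389, 0.9256, 0.6136, 0.031
R0 = Σ lx·mx = 5.8881 → 5.888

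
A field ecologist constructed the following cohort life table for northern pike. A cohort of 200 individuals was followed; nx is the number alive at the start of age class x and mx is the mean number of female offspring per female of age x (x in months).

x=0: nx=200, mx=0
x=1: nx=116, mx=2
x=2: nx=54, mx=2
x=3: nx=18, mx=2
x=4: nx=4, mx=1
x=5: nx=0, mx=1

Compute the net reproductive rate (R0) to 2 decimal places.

1.90

lx = nx/n0 = nx/200: 1, 0.58, 0.27, 0.09, 0.02, 0
lx·mx by age: 0, 1.16, 0.54, 0.18, 0.02, 0
R0 = Σ lx·mx = 1.9 → 1.90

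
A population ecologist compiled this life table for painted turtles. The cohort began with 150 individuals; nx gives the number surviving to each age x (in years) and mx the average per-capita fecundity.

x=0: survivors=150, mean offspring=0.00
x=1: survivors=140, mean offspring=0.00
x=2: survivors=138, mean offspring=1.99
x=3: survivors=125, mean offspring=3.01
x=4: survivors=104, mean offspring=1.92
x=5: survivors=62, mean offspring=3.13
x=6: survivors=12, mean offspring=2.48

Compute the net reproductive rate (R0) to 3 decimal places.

7.162

lx = nx/n0 = nx/150: 1, 0.93333…, 0.92, 0.83333…, 0.69333…, 0.41333…, 0.08
lx·mx by age: 0, 0, 1.8308, 2.508333…, 1.3312…, 1.293733…, 0.1984
R0 = Σ lx·mx = 7.162467… → 7.162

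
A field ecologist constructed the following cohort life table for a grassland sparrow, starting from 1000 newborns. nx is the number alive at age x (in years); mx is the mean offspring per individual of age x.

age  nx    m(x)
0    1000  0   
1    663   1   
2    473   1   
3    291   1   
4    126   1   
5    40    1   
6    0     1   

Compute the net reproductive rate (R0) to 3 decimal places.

1.593

lx = nx/n0 = nx/1000: 1, 0.663, 0.473, 0.291, 0.126, 0.04, 0
lx·mx by age: 0, 0.663, 0.473, 0.291, 0.126, 0.04, 0
R0 = Σ lx·mx = 1.593 → 1.593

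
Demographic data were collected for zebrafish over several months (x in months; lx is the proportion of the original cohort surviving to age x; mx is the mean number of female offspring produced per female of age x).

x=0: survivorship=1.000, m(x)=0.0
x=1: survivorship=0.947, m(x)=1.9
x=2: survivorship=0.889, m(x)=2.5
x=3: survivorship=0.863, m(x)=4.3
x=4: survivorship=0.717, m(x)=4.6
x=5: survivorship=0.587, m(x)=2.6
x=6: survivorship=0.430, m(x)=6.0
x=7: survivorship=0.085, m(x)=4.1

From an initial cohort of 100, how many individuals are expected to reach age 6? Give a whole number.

43

Expected survivors = N0 · l_6 = 100 × 0.430 = 43 → 43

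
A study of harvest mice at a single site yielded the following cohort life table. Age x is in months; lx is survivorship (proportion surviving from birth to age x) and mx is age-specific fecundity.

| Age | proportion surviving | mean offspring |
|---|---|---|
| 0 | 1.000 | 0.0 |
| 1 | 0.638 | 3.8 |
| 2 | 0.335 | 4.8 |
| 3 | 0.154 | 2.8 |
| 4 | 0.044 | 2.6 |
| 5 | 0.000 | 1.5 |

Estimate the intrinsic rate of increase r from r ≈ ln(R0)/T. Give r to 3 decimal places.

0.942

R0 = Σ lx·mx = 0 + 2.4244 + 1.608 + 0.4312 + 0.1144 + 0 = 4.578
Σ x·lx·mx = 7.3916; T = 7.3916/4.578 = 1.61459…
r ≈ ln(R0)/T = ln(4.578)/1.61459… = 0.9422… → 0.942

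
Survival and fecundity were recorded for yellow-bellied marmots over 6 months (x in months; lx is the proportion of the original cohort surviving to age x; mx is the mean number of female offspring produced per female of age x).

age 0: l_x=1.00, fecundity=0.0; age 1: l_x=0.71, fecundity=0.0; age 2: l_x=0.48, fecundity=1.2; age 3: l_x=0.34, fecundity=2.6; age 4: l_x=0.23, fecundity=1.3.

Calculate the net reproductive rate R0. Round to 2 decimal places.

lx·mx by age: 0, 0, 0.576, 0.884, 0.299
R0 = Σ lx·mx = 1.759 → 1.76

1.76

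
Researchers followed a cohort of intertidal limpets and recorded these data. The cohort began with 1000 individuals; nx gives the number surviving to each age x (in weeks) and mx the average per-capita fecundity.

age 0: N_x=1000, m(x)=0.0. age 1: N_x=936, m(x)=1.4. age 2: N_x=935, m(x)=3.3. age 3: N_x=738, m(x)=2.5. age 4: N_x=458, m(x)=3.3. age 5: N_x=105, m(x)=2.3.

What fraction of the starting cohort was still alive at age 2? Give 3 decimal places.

0.935

l_2 = n_2/n_0 = 935/1000 = 0.935 → 0.935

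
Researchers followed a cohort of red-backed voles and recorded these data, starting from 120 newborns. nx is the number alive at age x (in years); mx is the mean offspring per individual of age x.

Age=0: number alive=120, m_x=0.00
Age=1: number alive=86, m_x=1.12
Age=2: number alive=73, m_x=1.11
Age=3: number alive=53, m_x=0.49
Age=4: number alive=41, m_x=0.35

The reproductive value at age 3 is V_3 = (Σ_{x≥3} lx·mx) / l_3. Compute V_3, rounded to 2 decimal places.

0.76

lx = nx/n0 = nx/120: 1, 0.71667…, 0.60833…, 0.44167…, 0.34167…
lx·mx for x ≥ 3: 0.216417…, 0.119583… → sum = 0.336…
V_3 = 0.336… / l_3 = 0.336… / 0.441667… = 0.760755… → 0.76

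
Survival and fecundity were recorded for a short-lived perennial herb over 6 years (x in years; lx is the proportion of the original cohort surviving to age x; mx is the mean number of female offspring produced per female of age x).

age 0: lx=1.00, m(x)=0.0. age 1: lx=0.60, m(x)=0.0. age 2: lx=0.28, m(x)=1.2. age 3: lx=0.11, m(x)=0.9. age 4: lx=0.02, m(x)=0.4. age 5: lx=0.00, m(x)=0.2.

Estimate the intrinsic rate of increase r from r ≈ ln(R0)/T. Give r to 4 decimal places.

R0 = Σ lx·mx = 0 + 0 + 0.336 + 0.099 + 0.008 + 0 = 0.443
Σ x·lx·mx = 1.001; T = 1.001/0.443 = 2.25959…
r ≈ ln(R0)/T = ln(0.443)/2.25959… = -0.360324… → -0.3603

-0.3603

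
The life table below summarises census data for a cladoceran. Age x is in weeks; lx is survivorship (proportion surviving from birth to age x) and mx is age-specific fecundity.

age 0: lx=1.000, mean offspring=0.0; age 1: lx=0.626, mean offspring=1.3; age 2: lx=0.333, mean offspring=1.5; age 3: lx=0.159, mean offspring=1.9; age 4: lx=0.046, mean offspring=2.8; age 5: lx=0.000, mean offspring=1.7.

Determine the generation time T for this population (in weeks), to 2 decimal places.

1.85

lx·mx: 0, 0.8138, 0.4995, 0.3021, 0.1288, 0 → R0 = 1.7442
x·lx·mx: 0, 0.8138, 0.999, 0.9063, 0.5152, 0 → Σ = 3.2343
T = 3.2343 / 1.7442 = 1.854317… → 1.85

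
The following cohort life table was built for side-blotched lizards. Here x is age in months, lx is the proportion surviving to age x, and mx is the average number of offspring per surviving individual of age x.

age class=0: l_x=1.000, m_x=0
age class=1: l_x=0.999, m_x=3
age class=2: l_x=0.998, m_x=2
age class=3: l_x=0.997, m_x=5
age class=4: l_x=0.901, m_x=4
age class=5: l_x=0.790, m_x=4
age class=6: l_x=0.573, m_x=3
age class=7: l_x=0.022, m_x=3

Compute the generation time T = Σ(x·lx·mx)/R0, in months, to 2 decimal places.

lx·mx: 0, 2.997, 1.996, 4.985, 3.604, 3.16, 1.719, 0.066 → R0 = 18.527
x·lx·mx: 0, 2.997, 3.992, 14.955, 14.416, 15.8, 10.314, 0.462 → Σ = 62.936
T = 62.936 / 18.527 = 3.396988… → 3.40

3.40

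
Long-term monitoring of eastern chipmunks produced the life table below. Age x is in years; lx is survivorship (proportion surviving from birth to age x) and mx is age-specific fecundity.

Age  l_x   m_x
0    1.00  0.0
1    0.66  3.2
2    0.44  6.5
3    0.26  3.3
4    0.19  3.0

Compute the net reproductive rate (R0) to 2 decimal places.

6.40

lx·mx by age: 0, 2.112, 2.86, 0.858, 0.57
R0 = Σ lx·mx = 6.4 → 6.40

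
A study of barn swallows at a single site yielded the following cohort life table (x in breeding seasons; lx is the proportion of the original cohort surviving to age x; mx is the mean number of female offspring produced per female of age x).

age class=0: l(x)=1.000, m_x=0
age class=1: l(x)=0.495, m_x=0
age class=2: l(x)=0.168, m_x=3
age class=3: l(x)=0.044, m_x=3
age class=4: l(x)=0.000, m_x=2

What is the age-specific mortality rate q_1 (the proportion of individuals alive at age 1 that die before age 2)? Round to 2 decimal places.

0.66

q_1 = (l_1 − l_2) / l_1 = (0.495 − 0.168) / 0.495
     = 0.327 / 0.495 = 0.660606… → 0.66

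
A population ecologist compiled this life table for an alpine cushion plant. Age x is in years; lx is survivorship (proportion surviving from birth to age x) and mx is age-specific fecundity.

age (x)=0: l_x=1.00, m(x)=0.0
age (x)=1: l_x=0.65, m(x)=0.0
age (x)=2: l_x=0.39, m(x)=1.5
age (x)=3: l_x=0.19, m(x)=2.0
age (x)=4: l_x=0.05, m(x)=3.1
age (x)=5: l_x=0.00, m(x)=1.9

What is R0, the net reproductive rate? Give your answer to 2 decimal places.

lx·mx by age: 0, 0, 0.585, 0.38, 0.155, 0
R0 = Σ lx·mx = 1.12 → 1.12

1.12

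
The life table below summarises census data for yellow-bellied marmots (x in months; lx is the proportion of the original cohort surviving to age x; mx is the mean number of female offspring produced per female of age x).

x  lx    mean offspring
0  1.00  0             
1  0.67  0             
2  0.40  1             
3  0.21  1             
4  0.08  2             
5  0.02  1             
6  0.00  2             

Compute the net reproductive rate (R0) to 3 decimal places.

lx·mx by age: 0, 0, 0.4, 0.21, 0.16, 0.02, 0
R0 = Σ lx·mx = 0.79 → 0.790

0.790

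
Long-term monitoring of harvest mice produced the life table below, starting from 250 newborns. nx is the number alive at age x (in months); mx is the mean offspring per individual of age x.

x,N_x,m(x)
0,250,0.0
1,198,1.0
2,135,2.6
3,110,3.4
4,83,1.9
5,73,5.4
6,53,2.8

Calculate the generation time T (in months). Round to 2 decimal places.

3.40

lx = nx/n0 = nx/250: 1, 0.792, 0.54, 0.44, 0.332, 0.292, 0.212
lx·mx: 0, 0.792, 1.404, 1.496, 0.6308, 1.5768, 0.5936 → R0 = 6.4932
x·lx·mx: 0, 0.792, 2.808, 4.488, 2.5232, 7.884, 3.5616 → Σ = 22.0568
T = 22.0568 / 6.4932 = 3.396908… → 3.40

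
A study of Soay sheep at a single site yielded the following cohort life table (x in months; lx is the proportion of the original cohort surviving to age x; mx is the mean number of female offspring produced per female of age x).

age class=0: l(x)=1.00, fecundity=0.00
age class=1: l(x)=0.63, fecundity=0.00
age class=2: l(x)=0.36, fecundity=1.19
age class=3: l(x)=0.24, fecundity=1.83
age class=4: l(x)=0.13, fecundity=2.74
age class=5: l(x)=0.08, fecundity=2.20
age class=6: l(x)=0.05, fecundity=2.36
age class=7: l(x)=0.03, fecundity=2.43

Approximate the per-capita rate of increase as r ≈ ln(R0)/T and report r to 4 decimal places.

0.1296

R0 = Σ lx·mx = 0 + 0 + 0.4284 + 0.4392 + 0.3562 + 0.176 + 0.118 + 0.0729 = 1.5907
Σ x·lx·mx = 5.6975; T = 5.6975/1.5907 = 3.58176…
r ≈ ln(R0)/T = ln(1.5907)/3.58176… = 0.129594… → 0.1296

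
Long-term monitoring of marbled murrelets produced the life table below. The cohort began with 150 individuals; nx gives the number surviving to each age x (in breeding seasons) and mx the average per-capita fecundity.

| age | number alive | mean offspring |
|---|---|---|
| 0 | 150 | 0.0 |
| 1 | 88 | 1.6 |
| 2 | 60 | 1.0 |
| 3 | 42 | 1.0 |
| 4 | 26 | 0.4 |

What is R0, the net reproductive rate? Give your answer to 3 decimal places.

lx = nx/n0 = nx/150: 1, 0.58667…, 0.4, 0.28, 0.17333…
lx·mx by age: 0, 0.938667…, 0.4, 0.28, 0.069333…
R0 = Σ lx·mx = 1.688… → 1.688

1.688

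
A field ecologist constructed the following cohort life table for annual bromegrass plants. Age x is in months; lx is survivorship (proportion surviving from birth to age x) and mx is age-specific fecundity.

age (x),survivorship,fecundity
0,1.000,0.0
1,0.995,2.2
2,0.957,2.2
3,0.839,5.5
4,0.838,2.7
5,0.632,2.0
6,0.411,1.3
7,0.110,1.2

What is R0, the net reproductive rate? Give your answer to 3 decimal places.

lx·mx by age: 0, 2.189, 2.1054, 4.6145, 2.2626, 1.264, 0.5343, 0.132
R0 = Σ lx·mx = 13.1018 → 13.102

13.102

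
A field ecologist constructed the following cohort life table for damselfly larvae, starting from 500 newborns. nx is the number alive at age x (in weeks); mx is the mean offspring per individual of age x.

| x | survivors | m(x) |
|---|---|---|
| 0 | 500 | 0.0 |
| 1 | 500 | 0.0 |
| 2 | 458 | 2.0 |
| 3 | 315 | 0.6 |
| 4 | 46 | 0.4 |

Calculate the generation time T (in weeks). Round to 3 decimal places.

lx = nx/n0 = nx/500: 1, 1, 0.916, 0.63, 0.092
lx·mx: 0, 0, 1.832, 0.378, 0.0368 → R0 = 2.2468
x·lx·mx: 0, 0, 3.664, 1.134, 0.1472 → Σ = 4.9452
T = 4.9452 / 2.2468 = 2.200997… → 2.201

2.201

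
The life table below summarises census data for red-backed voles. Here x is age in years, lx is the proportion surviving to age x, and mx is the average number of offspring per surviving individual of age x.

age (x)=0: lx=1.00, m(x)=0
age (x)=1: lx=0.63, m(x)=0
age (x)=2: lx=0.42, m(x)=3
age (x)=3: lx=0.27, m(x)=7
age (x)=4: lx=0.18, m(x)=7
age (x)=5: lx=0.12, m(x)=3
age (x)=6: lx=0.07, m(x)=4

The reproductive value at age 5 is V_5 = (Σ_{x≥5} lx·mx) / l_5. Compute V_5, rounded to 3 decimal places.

lx·mx for x ≥ 5: 0.36, 0.28 → sum = 0.64
V_5 = 0.64 / l_5 = 0.64 / 0.12 = 5.333333… → 5.333

5.333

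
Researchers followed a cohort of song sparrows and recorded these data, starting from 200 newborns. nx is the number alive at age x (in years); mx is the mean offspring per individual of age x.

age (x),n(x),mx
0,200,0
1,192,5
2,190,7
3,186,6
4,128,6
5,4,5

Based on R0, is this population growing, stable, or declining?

lx = nx/n0 = nx/200: 1, 0.96, 0.95, 0.93, 0.64, 0.02
R0 = Σ lx·mx = 0 + 4.8 + 6.65 + 5.58 + 3.84 + 0.1 = 20.97
R0 > 1, so the population is growing.

growing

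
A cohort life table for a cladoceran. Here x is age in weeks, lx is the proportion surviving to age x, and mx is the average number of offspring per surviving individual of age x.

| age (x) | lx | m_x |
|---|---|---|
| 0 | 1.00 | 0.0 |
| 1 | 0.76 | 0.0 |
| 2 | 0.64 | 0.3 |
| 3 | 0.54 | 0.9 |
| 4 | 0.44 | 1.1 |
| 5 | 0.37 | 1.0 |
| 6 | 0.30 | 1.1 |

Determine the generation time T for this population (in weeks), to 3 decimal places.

4.086

lx·mx: 0, 0, 0.192, 0.486, 0.484, 0.37, 0.33 → R0 = 1.862
x·lx·mx: 0, 0, 0.384, 1.458, 1.936, 1.85, 1.98 → Σ = 7.608
T = 7.608 / 1.862 = 4.085929… → 4.086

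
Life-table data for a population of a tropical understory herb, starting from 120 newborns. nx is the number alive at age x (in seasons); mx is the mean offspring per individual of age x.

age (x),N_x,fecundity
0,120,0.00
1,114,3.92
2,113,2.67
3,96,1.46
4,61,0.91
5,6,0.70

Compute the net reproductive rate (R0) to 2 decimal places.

7.90

lx = nx/n0 = nx/120: 1, 0.95, 0.94167…, 0.8, 0.50833…, 0.05
lx·mx by age: 0, 3.724, 2.51425…, 1.168, 0.462583…, 0.035
R0 = Σ lx·mx = 7.903833… → 7.90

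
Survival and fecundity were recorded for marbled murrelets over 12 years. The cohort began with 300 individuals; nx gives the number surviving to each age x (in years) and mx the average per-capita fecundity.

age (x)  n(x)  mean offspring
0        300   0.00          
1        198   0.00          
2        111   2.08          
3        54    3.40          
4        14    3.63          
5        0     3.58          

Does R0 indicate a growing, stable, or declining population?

growing

lx = nx/n0 = nx/300: 1, 0.66, 0.37, 0.18, 0.04667…, 0
R0 = Σ lx·mx = 0 + 0 + 0.7696 + 0.612 + 0.1694… + 0 = 1.551…
R0 > 1, so the population is growing.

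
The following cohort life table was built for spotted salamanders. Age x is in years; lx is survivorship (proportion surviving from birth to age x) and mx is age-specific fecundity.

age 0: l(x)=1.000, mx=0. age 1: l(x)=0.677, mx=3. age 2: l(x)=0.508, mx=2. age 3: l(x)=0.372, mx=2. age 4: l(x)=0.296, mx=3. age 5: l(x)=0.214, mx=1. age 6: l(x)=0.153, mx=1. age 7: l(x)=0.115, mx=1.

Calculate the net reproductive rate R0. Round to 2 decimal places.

5.16

lx·mx by age: 0, 2.031, 1.016, 0.744, 0.888, 0.214, 0.153, 0.115
R0 = Σ lx·mx = 5.161 → 5.16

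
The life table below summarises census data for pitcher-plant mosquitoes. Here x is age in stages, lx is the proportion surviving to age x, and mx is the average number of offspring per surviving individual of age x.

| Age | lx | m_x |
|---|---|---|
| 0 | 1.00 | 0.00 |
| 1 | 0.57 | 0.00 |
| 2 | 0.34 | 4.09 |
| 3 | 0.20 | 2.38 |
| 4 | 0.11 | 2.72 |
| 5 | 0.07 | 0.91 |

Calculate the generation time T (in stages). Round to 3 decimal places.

2.568

lx·mx: 0, 0, 1.3906, 0.476, 0.2992, 0.0637 → R0 = 2.2295
x·lx·mx: 0, 0, 2.7812, 1.428, 1.1968, 0.3185 → Σ = 5.7245
T = 5.7245 / 2.2295 = 2.567616… → 2.568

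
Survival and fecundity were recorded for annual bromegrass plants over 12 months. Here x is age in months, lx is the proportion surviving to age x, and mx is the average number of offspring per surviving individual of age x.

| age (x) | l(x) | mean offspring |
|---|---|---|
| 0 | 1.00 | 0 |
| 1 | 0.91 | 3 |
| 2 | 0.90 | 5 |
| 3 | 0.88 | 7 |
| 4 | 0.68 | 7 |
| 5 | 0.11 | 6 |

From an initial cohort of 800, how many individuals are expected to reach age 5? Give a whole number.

Expected survivors = N0 · l_5 = 800 × 0.11 = 88 → 88

88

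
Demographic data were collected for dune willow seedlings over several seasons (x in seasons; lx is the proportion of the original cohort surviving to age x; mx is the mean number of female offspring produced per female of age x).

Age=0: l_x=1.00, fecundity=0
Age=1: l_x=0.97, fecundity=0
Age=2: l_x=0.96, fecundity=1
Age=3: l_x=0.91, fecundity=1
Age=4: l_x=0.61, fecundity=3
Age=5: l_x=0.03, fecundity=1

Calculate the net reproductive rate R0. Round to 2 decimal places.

3.73

lx·mx by age: 0, 0, 0.96, 0.91, 1.83, 0.03
R0 = Σ lx·mx = 3.73 → 3.73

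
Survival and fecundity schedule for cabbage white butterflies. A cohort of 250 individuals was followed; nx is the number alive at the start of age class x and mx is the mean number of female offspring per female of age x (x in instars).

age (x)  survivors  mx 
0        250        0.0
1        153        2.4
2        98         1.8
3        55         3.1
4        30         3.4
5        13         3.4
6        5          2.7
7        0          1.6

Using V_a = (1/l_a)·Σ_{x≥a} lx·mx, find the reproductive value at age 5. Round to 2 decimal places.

4.44

lx = nx/n0 = nx/250: 1, 0.612, 0.392, 0.22, 0.12, 0.052, 0.02, 0
lx·mx for x ≥ 5: 0.1768, 0.054, 0 → sum = 0.2308
V_5 = 0.2308 / l_5 = 0.2308 / 0.052 = 4.438462… → 4.44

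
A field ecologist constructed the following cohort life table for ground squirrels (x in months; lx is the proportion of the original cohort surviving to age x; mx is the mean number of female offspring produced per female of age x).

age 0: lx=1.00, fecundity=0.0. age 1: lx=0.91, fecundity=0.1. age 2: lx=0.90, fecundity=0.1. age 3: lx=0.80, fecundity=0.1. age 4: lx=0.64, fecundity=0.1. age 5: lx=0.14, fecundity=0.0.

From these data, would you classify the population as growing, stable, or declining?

R0 = Σ lx·mx = 0 + 0.091 + 0.09 + 0.08 + 0.064 + 0 = 0.325
R0 < 1, so the population is declining.

declining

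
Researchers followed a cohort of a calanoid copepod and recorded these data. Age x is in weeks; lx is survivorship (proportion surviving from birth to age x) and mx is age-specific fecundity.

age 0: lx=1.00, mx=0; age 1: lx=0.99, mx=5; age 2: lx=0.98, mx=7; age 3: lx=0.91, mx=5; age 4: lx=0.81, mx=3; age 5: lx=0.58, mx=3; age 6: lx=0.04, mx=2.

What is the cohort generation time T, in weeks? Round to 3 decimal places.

lx·mx: 0, 4.95, 6.86, 4.55, 2.43, 1.74, 0.08 → R0 = 20.61
x·lx·mx: 0, 4.95, 13.72, 13.65, 9.72, 8.7, 0.48 → Σ = 51.22
T = 51.22 / 20.61 = 2.485201… → 2.485

2.485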